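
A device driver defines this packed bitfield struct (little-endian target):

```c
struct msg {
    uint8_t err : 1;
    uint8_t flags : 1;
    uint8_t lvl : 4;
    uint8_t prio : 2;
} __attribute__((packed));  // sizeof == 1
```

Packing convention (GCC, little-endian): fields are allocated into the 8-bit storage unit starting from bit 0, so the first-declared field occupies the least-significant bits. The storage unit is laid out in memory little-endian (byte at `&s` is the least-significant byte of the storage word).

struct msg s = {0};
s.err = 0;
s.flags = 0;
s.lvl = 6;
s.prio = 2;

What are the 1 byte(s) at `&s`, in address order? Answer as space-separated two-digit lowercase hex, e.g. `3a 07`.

98

[0+:1] err=0 & 0x1 = 0x0; word=0x00
[1+:1] flags=0 & 0x1 = 0x0; word=0x00
[2+:4] lvl=6 & 0xf = 0x6; word=0x18
[6+:2] prio=2 & 0x3 = 0x2; word=0x98
word = 0x98 → little-endian bytes:
  [0]=0x98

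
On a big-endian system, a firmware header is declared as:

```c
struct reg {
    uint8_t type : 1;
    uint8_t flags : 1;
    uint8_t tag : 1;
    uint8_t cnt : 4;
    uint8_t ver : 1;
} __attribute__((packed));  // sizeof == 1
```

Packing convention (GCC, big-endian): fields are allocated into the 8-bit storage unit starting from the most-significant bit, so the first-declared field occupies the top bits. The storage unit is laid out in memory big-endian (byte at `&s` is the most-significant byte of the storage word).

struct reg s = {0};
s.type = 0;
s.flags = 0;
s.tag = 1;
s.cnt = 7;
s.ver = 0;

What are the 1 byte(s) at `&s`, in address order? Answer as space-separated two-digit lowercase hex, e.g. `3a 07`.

type:1 = 0 → 0x0 << 7 → word 0x00
flags:1 = 0 → 0x0 << 6 → word 0x00
tag:1 = 1 → 0x1 << 5 → word 0x20
cnt:4 = 7 → 0x7 << 1 → word 0x2e
ver:1 = 0 → 0x0 << 0 → word 0x2e
word = 0x2e → big-endian bytes:
  [0]=0x2e

2e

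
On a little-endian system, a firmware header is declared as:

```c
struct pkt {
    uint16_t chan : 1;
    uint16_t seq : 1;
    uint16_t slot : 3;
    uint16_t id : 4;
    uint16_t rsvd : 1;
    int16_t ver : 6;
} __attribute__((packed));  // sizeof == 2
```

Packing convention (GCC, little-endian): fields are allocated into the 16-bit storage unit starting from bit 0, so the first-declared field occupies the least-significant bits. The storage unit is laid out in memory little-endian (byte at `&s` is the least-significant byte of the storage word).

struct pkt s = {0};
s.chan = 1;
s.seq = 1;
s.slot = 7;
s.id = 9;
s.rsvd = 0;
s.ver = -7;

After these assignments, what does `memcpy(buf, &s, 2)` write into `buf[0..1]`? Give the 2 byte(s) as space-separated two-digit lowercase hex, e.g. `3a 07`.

chan (1b) val=1 bits=0x1 at bit 0: 0x0001
seq (1b) val=1 bits=0x1 at bit 1: 0x0003
slot (3b) val=7 bits=0x7 at bit 2: 0x001f
id (4b) val=9 bits=0x9 at bit 5: 0x013f
rsvd (1b) val=0 bits=0x0 at bit 9: 0x013f
ver (6b) val=-7 bits=0x39 at bit 10: 0xe53f
word = 0xe53f → little-endian bytes:
  [0]=0x3f  [1]=0xe5

3f e5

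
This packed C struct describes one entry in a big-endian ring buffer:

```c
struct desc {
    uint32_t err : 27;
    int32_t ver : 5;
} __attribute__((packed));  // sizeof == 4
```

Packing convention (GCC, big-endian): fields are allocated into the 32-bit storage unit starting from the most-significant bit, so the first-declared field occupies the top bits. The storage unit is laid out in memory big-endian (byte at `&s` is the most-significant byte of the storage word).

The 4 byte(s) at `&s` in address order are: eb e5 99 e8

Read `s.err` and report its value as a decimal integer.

[0]=0xeb [1]=0xe5 [2]=0x99 [3]=0xe8 (big-endian) → word 0xebe599e8
err [5+:27] = (word>>5) & 0x7ffffff = 123677903  ←
ver [0+:5] = (word>>0) & 0x1f = 8

123677903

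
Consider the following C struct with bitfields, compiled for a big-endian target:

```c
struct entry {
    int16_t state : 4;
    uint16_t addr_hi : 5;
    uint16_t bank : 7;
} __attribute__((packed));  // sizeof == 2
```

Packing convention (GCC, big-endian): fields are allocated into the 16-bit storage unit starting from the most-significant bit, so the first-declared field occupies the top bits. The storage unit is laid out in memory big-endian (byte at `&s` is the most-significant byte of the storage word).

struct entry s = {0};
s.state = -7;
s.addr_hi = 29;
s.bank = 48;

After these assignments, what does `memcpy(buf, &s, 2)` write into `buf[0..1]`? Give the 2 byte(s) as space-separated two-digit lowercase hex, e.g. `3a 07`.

9e b0

state (4b) val=-7 bits=0x9 at bit 12: 0x9000
addr_hi (5b) val=29 bits=0x1d at bit 7: 0x9e80
bank (7b) val=48 bits=0x30 at bit 0: 0x9eb0
word = 0x9eb0 → big-endian bytes:
  [0]=0x9e  [1]=0xb0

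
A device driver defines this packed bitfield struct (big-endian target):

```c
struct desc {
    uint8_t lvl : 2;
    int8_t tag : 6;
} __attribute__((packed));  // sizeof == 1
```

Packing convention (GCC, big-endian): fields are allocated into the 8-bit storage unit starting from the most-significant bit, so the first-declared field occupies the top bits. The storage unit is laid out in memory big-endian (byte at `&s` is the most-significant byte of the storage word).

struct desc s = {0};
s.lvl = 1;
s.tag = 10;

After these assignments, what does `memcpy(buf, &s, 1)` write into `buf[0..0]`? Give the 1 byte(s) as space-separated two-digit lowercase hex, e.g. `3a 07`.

4a

[6+:2] lvl=1 & 0x3 = 0x1; word=0x40
[0+:6] tag=10 & 0x3f = 0xa; word=0x4a
word = 0x4a → big-endian bytes:
  [0]=0x4a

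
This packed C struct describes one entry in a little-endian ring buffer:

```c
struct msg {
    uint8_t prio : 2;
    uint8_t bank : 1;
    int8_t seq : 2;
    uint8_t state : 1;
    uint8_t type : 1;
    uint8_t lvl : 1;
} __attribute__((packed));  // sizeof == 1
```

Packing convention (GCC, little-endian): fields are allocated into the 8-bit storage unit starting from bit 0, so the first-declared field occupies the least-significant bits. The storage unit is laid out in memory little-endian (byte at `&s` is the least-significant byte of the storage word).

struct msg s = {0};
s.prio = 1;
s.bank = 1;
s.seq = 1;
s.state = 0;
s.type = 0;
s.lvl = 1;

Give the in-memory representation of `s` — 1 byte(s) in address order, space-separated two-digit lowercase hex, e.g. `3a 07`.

8d

[0+:2] prio=1 & 0x3 = 0x1; word=0x01
[2+:1] bank=1 & 0x1 = 0x1; word=0x05
[3+:2] seq=1 & 0x3 = 0x1; word=0x0d
[5+:1] state=0 & 0x1 = 0x0; word=0x0d
[6+:1] type=0 & 0x1 = 0x0; word=0x0d
[7+:1] lvl=1 & 0x1 = 0x1; word=0x8d
word = 0x8d → little-endian bytes:
  [0]=0x8d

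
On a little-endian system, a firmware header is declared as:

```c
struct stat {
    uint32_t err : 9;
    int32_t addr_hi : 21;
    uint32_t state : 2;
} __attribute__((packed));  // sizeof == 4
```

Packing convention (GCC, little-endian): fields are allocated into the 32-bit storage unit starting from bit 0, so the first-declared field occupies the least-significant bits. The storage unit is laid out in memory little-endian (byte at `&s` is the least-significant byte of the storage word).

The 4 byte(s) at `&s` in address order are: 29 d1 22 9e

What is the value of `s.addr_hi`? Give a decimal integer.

987496

[0]=0x29 [1]=0xd1 [2]=0x22 [3]=0x9e (little-endian) → word 0x9e22d129
err:9 @ bit 0 → (0x9e22d129>>0)&0x1ff = 0x129
addr_hi:21 @ bit 9 → (0x9e22d129>>9)&0x1fffff = 0xf1168  ←
state:2 @ bit 30 → (0x9e22d129>>30)&0x3 = 0x2
addr_hi signed 21b, MSB=0: value = 987496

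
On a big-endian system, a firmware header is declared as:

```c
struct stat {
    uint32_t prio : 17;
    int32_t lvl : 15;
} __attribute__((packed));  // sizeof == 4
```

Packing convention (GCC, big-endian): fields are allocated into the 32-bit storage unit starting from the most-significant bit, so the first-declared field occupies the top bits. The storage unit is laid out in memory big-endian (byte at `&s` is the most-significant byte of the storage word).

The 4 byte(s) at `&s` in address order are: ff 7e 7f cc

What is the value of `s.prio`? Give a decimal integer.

130812

[0]=0xff [1]=0x7e [2]=0x7f [3]=0xcc (big-endian) → word 0xff7e7fcc
prio:17 @ bit 15 → (0xff7e7fcc>>15)&0x1ffff = 0x1fefc  ←
lvl:15 @ bit 0 → (0xff7e7fcc>>0)&0x7fff = 0x7fcc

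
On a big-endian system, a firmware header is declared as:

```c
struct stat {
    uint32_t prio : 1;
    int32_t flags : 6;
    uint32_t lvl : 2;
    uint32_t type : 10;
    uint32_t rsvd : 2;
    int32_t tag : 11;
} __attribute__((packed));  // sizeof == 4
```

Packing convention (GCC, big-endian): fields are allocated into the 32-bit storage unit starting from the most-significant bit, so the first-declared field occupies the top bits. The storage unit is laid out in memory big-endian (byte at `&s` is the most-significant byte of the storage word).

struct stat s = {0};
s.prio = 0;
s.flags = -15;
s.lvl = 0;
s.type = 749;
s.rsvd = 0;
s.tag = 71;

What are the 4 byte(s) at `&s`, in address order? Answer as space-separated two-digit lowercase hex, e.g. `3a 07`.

prio (1b) val=0 bits=0x0 at bit 31: 0x00000000
flags (6b) val=-15 bits=0x31 at bit 25: 0x62000000
lvl (2b) val=0 bits=0x0 at bit 23: 0x62000000
type (10b) val=749 bits=0x2ed at bit 13: 0x625da000
rsvd (2b) val=0 bits=0x0 at bit 11: 0x625da000
tag (11b) val=71 bits=0x47 at bit 0: 0x625da047
word = 0x625da047 → big-endian bytes:
  [0]=0x62  [1]=0x5d  [2]=0xa0  [3]=0x47

62 5d a0 47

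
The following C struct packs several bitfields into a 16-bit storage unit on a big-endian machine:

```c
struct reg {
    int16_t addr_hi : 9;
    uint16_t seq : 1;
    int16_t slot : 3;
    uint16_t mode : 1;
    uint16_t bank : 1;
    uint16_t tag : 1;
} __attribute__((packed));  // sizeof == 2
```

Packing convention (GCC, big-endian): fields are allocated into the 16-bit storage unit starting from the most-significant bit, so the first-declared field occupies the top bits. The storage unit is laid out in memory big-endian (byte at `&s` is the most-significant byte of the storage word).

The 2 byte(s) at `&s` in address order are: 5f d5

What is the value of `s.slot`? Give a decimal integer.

2

[0]=0x5f [1]=0xd5 (big-endian) → word 0x5fd5
addr_hi [7+:9] = (word>>7) & 0x1ff = 191
seq [6+:1] = (word>>6) & 0x1 = 1
slot [3+:3] = (word>>3) & 0x7 = 2  ←
mode [2+:1] = (word>>2) & 0x1 = 1
bank [1+:1] = (word>>1) & 0x1 = 0
tag [0+:1] = (word>>0) & 0x1 = 1
slot signed 3b, MSB=0: value = 2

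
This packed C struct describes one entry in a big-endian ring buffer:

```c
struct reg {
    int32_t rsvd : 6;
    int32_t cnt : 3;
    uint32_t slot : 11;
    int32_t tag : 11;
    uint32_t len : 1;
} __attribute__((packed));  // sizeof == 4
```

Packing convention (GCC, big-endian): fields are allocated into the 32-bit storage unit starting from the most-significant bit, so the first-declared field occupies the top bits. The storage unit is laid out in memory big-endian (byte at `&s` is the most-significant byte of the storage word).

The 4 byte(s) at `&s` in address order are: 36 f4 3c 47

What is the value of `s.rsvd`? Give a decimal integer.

13

[0]=0x36 [1]=0xf4 [2]=0x3c [3]=0x47 (big-endian) → word 0x36f43c47
rsvd:6 @ bit 26 → (0x36f43c47>>26)&0x3f = 0xd  ←
cnt:3 @ bit 23 → (0x36f43c47>>23)&0x7 = 0x5
slot:11 @ bit 12 → (0x36f43c47>>12)&0x7ff = 0x743
tag:11 @ bit 1 → (0x36f43c47>>1)&0x7ff = 0x623
len:1 @ bit 0 → (0x36f43c47>>0)&0x1 = 0x1
rsvd signed 6b, MSB=0: value = 13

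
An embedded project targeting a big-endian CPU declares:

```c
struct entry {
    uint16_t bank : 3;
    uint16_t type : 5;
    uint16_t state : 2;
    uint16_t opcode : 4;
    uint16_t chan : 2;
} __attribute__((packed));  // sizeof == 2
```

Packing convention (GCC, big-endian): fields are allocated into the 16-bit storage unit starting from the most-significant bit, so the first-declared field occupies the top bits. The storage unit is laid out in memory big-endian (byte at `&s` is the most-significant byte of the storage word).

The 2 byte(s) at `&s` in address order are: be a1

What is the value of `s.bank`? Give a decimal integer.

5

[0]=0xbe [1]=0xa1 (big-endian) → word 0xbea1
bank:3 @ bit 13 → (0xbea1>>13)&0x7 = 0x5  ←
type:5 @ bit 8 → (0xbea1>>8)&0x1f = 0x1e
state:2 @ bit 6 → (0xbea1>>6)&0x3 = 0x2
opcode:4 @ bit 2 → (0xbea1>>2)&0xf = 0x8
chan:2 @ bit 0 → (0xbea1>>0)&0x3 = 0x1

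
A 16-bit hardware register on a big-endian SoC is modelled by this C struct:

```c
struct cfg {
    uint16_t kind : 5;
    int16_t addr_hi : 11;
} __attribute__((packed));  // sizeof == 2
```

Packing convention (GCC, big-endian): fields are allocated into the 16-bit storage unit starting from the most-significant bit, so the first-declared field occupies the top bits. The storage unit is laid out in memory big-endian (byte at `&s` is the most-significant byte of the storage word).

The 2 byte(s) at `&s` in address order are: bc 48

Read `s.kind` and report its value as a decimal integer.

23

[0]=0xbc [1]=0x48 (big-endian) → word 0xbc48
kind [11+:5] = (word>>11) & 0x1f = 23  ←
addr_hi [0+:11] = (word>>0) & 0x7ff = 1096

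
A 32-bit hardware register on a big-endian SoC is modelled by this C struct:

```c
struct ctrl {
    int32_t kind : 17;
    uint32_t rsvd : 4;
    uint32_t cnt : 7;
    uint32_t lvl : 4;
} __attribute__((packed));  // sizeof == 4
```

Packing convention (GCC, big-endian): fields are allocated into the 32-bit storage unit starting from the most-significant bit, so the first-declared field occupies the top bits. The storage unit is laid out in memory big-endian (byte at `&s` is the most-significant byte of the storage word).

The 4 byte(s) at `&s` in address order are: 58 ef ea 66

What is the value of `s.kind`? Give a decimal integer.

[0]=0x58 [1]=0xef [2]=0xea [3]=0x66 (big-endian) → word 0x58efea66
kind:17 @ bit 15 → (0x58efea66>>15)&0x1ffff = 0xb1df  ←
rsvd:4 @ bit 11 → (0x58efea66>>11)&0xf = 0xd
cnt:7 @ bit 4 → (0x58efea66>>4)&0x7f = 0x26
lvl:4 @ bit 0 → (0x58efea66>>0)&0xf = 0x6
kind signed 17b, MSB=0: value = 45535

45535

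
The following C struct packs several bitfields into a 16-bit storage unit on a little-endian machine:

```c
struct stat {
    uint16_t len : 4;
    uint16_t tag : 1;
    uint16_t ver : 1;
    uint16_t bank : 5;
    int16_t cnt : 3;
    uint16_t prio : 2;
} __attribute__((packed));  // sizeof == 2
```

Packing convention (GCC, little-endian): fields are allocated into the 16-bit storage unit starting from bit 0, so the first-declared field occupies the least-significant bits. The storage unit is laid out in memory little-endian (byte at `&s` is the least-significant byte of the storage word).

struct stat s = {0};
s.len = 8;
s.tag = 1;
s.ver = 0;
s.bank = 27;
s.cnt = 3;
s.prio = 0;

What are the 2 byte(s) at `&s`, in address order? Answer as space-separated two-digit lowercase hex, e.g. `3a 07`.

d8 1e

[0+:4] len=8 & 0xf = 0x8; word=0x0008
[4+:1] tag=1 & 0x1 = 0x1; word=0x0018
[5+:1] ver=0 & 0x1 = 0x0; word=0x0018
[6+:5] bank=27 & 0x1f = 0x1b; word=0x06d8
[11+:3] cnt=3 & 0x7 = 0x3; word=0x1ed8
[14+:2] prio=0 & 0x3 = 0x0; word=0x1ed8
word = 0x1ed8 → little-endian bytes:
  [0]=0xd8  [1]=0x1e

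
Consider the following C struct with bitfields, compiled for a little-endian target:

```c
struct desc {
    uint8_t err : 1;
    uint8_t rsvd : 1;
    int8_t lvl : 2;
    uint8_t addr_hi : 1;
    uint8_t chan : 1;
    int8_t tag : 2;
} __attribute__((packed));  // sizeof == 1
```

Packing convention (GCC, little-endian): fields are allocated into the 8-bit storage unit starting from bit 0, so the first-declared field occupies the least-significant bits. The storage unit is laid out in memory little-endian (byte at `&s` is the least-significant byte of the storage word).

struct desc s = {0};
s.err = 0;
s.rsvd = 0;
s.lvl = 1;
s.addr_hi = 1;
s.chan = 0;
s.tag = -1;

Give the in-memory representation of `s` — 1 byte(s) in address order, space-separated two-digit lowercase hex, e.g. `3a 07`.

d4

[0+:1] err=0 & 0x1 = 0x0; word=0x00
[1+:1] rsvd=0 & 0x1 = 0x0; word=0x00
[2+:2] lvl=1 & 0x3 = 0x1; word=0x04
[4+:1] addr_hi=1 & 0x1 = 0x1; word=0x14
[5+:1] chan=0 & 0x1 = 0x0; word=0x14
[6+:2] tag=-1 & 0x3 = 0x3; word=0xd4
word = 0xd4 → little-endian bytes:
  [0]=0xd4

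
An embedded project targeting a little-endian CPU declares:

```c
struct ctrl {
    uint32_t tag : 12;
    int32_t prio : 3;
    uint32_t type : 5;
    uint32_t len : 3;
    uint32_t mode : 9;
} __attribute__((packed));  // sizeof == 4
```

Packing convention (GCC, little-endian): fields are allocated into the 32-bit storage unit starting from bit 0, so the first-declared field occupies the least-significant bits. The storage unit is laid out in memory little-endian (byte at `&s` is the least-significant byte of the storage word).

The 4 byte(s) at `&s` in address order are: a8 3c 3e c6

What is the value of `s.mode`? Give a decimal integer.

[0]=0xa8 [1]=0x3c [2]=0x3e [3]=0xc6 (little-endian) → word 0xc63e3ca8
tag:12 @ bit 0 → (0xc63e3ca8>>0)&0xfff = 0xca8
prio:3 @ bit 12 → (0xc63e3ca8>>12)&0x7 = 0x3
type:5 @ bit 15 → (0xc63e3ca8>>15)&0x1f = 0x1c
len:3 @ bit 20 → (0xc63e3ca8>>20)&0x7 = 0x3
mode:9 @ bit 23 → (0xc63e3ca8>>23)&0x1ff = 0x18c  ←

396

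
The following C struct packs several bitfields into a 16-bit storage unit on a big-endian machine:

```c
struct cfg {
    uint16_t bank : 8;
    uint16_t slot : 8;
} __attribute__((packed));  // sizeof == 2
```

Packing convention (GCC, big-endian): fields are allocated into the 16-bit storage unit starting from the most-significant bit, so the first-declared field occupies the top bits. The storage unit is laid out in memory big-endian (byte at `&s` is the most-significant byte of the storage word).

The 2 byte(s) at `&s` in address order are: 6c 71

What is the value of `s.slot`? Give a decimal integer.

113

[0]=0x6c [1]=0x71 (big-endian) → word 0x6c71
bank:8 @ bit 8 → (0x6c71>>8)&0xff = 0x6c
slot:8 @ bit 0 → (0x6c71>>0)&0xff = 0x71  ←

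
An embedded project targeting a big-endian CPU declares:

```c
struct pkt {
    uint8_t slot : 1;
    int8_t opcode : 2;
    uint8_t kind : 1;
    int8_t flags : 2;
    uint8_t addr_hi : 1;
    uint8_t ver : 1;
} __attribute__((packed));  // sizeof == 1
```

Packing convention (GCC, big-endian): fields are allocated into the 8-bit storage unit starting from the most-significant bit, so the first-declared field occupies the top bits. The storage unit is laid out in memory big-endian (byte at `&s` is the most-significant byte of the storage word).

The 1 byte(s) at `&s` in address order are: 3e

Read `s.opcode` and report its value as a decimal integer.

[0]=0x3e (big-endian) → word 0x3e
slot [7+:1] = (word>>7) & 0x1 = 0
opcode [5+:2] = (word>>5) & 0x3 = 1  ←
kind [4+:1] = (word>>4) & 0x1 = 1
flags [2+:2] = (word>>2) & 0x3 = 3
addr_hi [1+:1] = (word>>1) & 0x1 = 1
ver [0+:1] = (word>>0) & 0x1 = 0
opcode signed 2b, MSB=0: value = 1

1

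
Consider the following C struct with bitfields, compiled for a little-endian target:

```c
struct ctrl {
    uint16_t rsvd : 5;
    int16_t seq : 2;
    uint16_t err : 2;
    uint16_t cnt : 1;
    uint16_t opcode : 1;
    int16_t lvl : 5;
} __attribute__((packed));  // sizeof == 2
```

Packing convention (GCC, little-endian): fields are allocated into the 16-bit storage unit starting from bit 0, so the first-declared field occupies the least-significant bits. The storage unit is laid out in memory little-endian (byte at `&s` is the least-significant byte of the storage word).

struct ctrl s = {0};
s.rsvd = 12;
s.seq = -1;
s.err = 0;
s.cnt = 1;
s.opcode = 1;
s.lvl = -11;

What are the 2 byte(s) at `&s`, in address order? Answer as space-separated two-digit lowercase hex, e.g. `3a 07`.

6c ae

rsvd:5 = 12 → 0xc << 0 → word 0x000c
seq:2 = -1 → 0x3 << 5 → word 0x006c
err:2 = 0 → 0x0 << 7 → word 0x006c
cnt:1 = 1 → 0x1 << 9 → word 0x026c
opcode:1 = 1 → 0x1 << 10 → word 0x066c
lvl:5 = -11 → 0x15 << 11 → word 0xae6c
word = 0xae6c → little-endian bytes:
  [0]=0x6c  [1]=0xae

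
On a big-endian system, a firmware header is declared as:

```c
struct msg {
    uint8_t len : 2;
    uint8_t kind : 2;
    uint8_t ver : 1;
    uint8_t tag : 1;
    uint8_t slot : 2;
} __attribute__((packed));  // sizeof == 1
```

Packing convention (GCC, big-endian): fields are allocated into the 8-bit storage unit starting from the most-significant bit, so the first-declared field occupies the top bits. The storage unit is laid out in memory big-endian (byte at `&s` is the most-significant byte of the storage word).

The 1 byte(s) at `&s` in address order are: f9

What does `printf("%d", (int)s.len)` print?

3

[0]=0xf9 (big-endian) → word 0xf9
len:2 @ bit 6 → (0xf9>>6)&0x3 = 0x3  ←
kind:2 @ bit 4 → (0xf9>>4)&0x3 = 0x3
ver:1 @ bit 3 → (0xf9>>3)&0x1 = 0x1
tag:1 @ bit 2 → (0xf9>>2)&0x1 = 0x0
slot:2 @ bit 0 → (0xf9>>0)&0x3 = 0x1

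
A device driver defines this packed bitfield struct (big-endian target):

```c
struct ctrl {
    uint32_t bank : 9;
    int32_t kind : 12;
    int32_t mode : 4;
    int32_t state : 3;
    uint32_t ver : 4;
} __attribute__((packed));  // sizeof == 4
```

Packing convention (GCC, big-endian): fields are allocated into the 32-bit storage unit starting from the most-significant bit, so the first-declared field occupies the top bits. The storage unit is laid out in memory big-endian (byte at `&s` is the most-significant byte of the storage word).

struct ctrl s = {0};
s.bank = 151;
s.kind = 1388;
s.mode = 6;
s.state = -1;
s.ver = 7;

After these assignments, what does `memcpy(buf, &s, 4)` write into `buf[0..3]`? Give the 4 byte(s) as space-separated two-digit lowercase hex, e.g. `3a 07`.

4b ab 63 77

bank (9b) val=151 bits=0x97 at bit 23: 0x4b800000
kind (12b) val=1388 bits=0x56c at bit 11: 0x4bab6000
mode (4b) val=6 bits=0x6 at bit 7: 0x4bab6300
state (3b) val=-1 bits=0x7 at bit 4: 0x4bab6370
ver (4b) val=7 bits=0x7 at bit 0: 0x4bab6377
word = 0x4bab6377 → big-endian bytes:
  [0]=0x4b  [1]=0xab  [2]=0x63  [3]=0x77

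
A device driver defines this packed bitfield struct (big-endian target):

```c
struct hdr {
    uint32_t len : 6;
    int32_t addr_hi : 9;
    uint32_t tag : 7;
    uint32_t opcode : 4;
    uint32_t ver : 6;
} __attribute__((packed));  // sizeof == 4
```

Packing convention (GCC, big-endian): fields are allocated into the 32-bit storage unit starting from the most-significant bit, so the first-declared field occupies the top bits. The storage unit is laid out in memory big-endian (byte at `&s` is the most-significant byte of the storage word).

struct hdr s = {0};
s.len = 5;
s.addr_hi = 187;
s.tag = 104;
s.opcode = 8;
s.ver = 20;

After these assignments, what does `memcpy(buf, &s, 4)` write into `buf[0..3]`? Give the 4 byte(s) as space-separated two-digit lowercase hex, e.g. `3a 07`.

[26+:6] len=5 & 0x3f = 0x5; word=0x14000000
[17+:9] addr_hi=187 & 0x1ff = 0xbb; word=0x15760000
[10+:7] tag=104 & 0x7f = 0x68; word=0x1577a000
[6+:4] opcode=8 & 0xf = 0x8; word=0x1577a200
[0+:6] ver=20 & 0x3f = 0x14; word=0x1577a214
word = 0x1577a214 → big-endian bytes:
  [0]=0x15  [1]=0x77  [2]=0xa2  [3]=0x14

15 77 a2 14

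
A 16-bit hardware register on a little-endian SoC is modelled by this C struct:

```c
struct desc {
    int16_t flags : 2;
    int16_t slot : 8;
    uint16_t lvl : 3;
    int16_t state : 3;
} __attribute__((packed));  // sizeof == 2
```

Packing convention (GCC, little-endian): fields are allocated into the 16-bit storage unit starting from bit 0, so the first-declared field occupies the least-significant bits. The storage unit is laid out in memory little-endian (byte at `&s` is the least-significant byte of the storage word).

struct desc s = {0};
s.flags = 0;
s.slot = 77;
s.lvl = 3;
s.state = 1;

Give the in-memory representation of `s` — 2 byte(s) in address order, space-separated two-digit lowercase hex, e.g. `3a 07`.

34 2d

flags:2 = 0 → 0x0 << 0 → word 0x0000
slot:8 = 77 → 0x4d << 2 → word 0x0134
lvl:3 = 3 → 0x3 << 10 → word 0x0d34
state:3 = 1 → 0x1 << 13 → word 0x2d34
word = 0x2d34 → little-endian bytes:
  [0]=0x34  [1]=0x2d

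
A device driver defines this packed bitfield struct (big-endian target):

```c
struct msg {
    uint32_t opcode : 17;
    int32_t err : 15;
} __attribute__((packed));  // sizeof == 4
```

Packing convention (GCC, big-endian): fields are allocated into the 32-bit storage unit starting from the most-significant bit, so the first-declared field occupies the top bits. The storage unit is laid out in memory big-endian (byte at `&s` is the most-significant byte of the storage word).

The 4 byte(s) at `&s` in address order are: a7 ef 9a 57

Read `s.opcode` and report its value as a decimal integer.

[0]=0xa7 [1]=0xef [2]=0x9a [3]=0x57 (big-endian) → word 0xa7ef9a57
opcode:17 @ bit 15 → (0xa7ef9a57>>15)&0x1ffff = 0x14fdf  ←
err:15 @ bit 0 → (0xa7ef9a57>>0)&0x7fff = 0x1a57

85983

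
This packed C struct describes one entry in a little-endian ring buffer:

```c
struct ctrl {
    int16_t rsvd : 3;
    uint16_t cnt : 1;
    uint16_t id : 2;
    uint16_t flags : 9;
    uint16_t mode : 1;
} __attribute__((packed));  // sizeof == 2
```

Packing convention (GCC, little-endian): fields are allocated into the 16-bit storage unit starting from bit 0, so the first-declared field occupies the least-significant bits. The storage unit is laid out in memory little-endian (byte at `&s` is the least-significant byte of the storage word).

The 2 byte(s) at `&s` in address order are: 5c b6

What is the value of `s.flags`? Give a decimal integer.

217

[0]=0x5c [1]=0xb6 (little-endian) → word 0xb65c
rsvd [0+:3] = (word>>0) & 0x7 = 4
cnt [3+:1] = (word>>3) & 0x1 = 1
id [4+:2] = (word>>4) & 0x3 = 1
flags [6+:9] = (word>>6) & 0x1ff = 217  ←
mode [15+:1] = (word>>15) & 0x1 = 1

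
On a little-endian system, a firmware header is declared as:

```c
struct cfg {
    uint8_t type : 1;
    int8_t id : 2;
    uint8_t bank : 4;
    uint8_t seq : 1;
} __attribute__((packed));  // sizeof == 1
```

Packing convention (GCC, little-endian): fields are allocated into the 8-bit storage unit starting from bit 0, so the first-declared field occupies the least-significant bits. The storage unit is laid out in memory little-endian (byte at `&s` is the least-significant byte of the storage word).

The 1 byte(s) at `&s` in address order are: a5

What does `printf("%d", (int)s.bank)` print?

[0]=0xa5 (little-endian) → word 0xa5
type [0+:1] = (word>>0) & 0x1 = 1
id [1+:2] = (word>>1) & 0x3 = 2
bank [3+:4] = (word>>3) & 0xf = 4  ←
seq [7+:1] = (word>>7) & 0x1 = 1

4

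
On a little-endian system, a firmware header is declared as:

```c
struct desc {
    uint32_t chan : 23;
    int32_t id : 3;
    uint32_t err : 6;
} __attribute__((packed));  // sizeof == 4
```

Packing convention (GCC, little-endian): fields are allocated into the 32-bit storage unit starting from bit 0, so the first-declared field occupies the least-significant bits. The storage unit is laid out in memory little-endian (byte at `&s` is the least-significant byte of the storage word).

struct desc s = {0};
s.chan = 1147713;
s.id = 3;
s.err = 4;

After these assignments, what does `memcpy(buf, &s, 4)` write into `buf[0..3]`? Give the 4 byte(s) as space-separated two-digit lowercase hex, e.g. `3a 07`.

41 83 91 11

chan:23 = 1147713 → 0x118341 << 0 → word 0x00118341
id:3 = 3 → 0x3 << 23 → word 0x01918341
err:6 = 4 → 0x4 << 26 → word 0x11918341
word = 0x11918341 → little-endian bytes:
  [0]=0x41  [1]=0x83  [2]=0x91  [3]=0x11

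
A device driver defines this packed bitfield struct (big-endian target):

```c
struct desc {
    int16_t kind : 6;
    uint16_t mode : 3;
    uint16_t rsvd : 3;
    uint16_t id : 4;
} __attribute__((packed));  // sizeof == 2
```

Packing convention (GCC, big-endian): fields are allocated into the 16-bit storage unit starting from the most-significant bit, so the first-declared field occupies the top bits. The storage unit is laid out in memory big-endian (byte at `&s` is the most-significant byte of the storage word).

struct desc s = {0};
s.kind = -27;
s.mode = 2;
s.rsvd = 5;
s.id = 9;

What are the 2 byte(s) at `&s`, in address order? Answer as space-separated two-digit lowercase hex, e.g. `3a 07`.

[10+:6] kind=-27 & 0x3f = 0x25; word=0x9400
[7+:3] mode=2 & 0x7 = 0x2; word=0x9500
[4+:3] rsvd=5 & 0x7 = 0x5; word=0x9550
[0+:4] id=9 & 0xf = 0x9; word=0x9559
word = 0x9559 → big-endian bytes:
  [0]=0x95  [1]=0x59

95 59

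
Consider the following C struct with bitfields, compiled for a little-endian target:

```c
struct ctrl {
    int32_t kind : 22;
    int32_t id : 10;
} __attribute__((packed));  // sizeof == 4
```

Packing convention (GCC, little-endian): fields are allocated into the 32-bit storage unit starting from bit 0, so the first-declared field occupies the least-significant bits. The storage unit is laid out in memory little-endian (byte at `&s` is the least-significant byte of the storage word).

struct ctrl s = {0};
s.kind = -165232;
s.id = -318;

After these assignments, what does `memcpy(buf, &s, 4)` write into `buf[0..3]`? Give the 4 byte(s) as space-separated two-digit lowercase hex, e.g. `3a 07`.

90 7a bd b0

kind (22b) val=-165232 bits=0x3d7a90 at bit 0: 0x003d7a90
id (10b) val=-318 bits=0x2c2 at bit 22: 0xb0bd7a90
word = 0xb0bd7a90 → little-endian bytes:
  [0]=0x90  [1]=0x7a  [2]=0xbd  [3]=0xb0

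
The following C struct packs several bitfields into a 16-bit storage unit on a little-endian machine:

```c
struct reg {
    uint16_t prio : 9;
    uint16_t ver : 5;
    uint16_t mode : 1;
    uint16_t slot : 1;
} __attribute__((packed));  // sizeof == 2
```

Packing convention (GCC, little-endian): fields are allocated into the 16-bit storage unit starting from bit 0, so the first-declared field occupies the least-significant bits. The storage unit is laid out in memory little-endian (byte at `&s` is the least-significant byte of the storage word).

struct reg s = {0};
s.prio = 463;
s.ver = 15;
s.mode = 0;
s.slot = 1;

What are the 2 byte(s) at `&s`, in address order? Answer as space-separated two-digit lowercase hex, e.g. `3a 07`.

[0+:9] prio=463 & 0x1ff = 0x1cf; word=0x01cf
[9+:5] ver=15 & 0x1f = 0xf; word=0x1fcf
[14+:1] mode=0 & 0x1 = 0x0; word=0x1fcf
[15+:1] slot=1 & 0x1 = 0x1; word=0x9fcf
word = 0x9fcf → little-endian bytes:
  [0]=0xcf  [1]=0x9f

cf 9f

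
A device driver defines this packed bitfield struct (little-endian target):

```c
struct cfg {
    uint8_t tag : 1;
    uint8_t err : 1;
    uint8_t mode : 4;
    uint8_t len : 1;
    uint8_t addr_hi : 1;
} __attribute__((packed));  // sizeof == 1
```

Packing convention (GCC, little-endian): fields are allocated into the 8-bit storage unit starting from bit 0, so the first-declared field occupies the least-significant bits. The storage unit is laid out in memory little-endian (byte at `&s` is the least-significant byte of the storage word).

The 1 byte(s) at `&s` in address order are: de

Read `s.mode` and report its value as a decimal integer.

7

[0]=0xde (little-endian) → word 0xde
tag [0+:1] = (word>>0) & 0x1 = 0
err [1+:1] = (word>>1) & 0x1 = 1
mode [2+:4] = (word>>2) & 0xf = 7  ←
len [6+:1] = (word>>6) & 0x1 = 1
addr_hi [7+:1] = (word>>7) & 0x1 = 1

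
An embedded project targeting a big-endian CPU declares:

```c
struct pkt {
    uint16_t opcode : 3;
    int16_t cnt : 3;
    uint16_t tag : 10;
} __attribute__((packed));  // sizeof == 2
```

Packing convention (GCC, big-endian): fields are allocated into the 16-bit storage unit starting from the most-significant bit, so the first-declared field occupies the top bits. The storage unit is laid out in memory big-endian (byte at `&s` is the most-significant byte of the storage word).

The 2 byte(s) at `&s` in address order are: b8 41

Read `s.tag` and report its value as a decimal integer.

65

[0]=0xb8 [1]=0x41 (big-endian) → word 0xb841
opcode [13+:3] = (word>>13) & 0x7 = 5
cnt [10+:3] = (word>>10) & 0x7 = 6
tag [0+:10] = (word>>0) & 0x3ff = 65  ←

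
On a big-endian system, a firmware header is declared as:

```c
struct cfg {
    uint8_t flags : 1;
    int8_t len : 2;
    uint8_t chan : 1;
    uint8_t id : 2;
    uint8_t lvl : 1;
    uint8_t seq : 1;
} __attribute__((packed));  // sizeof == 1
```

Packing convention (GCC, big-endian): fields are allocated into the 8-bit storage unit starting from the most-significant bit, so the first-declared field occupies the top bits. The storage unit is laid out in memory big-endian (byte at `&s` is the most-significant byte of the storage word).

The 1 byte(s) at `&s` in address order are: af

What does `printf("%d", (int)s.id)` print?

[0]=0xaf (big-endian) → word 0xaf
flags:1 @ bit 7 → (0xaf>>7)&0x1 = 0x1
len:2 @ bit 5 → (0xaf>>5)&0x3 = 0x1
chan:1 @ bit 4 → (0xaf>>4)&0x1 = 0x0
id:2 @ bit 2 → (0xaf>>2)&0x3 = 0x3  ←
lvl:1 @ bit 1 → (0xaf>>1)&0x1 = 0x1
seq:1 @ bit 0 → (0xaf>>0)&0x1 = 0x1

3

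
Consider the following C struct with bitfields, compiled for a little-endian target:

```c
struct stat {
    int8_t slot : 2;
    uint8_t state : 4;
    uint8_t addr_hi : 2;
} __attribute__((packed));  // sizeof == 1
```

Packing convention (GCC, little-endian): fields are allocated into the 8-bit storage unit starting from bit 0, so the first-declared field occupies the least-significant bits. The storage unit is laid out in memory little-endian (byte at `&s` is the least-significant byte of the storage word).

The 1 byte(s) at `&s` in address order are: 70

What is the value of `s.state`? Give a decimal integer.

12

[0]=0x70 (little-endian) → word 0x70
slot [0+:2] = (word>>0) & 0x3 = 0
state [2+:4] = (word>>2) & 0xf = 12  ←
addr_hi [6+:2] = (word>>6) & 0x3 = 1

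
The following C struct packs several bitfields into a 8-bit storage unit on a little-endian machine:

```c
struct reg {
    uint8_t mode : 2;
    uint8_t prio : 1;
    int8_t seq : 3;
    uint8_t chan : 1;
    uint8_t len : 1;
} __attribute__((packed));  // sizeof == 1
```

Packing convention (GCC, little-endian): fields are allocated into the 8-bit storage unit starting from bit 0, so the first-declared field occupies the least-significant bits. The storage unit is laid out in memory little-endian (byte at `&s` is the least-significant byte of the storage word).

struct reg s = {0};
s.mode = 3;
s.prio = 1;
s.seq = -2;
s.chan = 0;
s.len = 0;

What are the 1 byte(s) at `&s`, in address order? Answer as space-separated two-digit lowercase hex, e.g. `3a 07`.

mode (2b) val=3 bits=0x3 at bit 0: 0x03
prio (1b) val=1 bits=0x1 at bit 2: 0x07
seq (3b) val=-2 bits=0x6 at bit 3: 0x37
chan (1b) val=0 bits=0x0 at bit 6: 0x37
len (1b) val=0 bits=0x0 at bit 7: 0x37
word = 0x37 → little-endian bytes:
  [0]=0x37

37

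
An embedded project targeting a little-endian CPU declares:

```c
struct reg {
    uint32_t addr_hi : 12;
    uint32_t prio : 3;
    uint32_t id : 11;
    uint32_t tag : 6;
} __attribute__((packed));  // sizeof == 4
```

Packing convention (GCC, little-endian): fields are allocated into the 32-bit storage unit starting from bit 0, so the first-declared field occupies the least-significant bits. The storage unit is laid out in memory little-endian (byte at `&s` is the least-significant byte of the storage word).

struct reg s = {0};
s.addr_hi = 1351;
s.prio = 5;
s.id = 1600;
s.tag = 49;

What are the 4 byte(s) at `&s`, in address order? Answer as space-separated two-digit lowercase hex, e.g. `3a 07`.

addr_hi (12b) val=1351 bits=0x547 at bit 0: 0x00000547
prio (3b) val=5 bits=0x5 at bit 12: 0x00005547
id (11b) val=1600 bits=0x640 at bit 15: 0x03205547
tag (6b) val=49 bits=0x31 at bit 26: 0xc7205547
word = 0xc7205547 → little-endian bytes:
  [0]=0x47  [1]=0x55  [2]=0x20  [3]=0xc7

47 55 20 c7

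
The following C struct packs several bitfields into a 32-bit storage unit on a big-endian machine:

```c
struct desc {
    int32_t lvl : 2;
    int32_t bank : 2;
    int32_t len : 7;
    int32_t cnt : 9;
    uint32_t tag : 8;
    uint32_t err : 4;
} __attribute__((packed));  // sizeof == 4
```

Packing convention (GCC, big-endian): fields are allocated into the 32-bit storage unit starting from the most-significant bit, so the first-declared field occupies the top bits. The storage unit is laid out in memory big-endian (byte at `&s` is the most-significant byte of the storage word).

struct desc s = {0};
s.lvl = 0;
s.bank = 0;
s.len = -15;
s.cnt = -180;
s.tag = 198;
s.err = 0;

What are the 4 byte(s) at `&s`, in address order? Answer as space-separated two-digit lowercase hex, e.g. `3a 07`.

[30+:2] lvl=0 & 0x3 = 0x0; word=0x00000000
[28+:2] bank=0 & 0x3 = 0x0; word=0x00000000
[21+:7] len=-15 & 0x7f = 0x71; word=0x0e200000
[12+:9] cnt=-180 & 0x1ff = 0x14c; word=0x0e34c000
[4+:8] tag=198 & 0xff = 0xc6; word=0x0e34cc60
[0+:4] err=0 & 0xf = 0x0; word=0x0e34cc60
word = 0x0e34cc60 → big-endian bytes:
  [0]=0x0e  [1]=0x34  [2]=0xcc  [3]=0x60

0e 34 cc 60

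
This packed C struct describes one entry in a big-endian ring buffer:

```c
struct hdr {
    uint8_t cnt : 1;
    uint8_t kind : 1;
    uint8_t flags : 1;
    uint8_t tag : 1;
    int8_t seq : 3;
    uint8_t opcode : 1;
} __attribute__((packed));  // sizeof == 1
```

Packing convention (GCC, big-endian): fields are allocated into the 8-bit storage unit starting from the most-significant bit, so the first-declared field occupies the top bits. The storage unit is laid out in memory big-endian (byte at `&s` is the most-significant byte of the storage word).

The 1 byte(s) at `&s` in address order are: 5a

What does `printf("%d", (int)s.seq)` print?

[0]=0x5a (big-endian) → word 0x5a
cnt [7+:1] = (word>>7) & 0x1 = 0
kind [6+:1] = (word>>6) & 0x1 = 1
flags [5+:1] = (word>>5) & 0x1 = 0
tag [4+:1] = (word>>4) & 0x1 = 1
seq [1+:3] = (word>>1) & 0x7 = 5  ←
opcode [0+:1] = (word>>0) & 0x1 = 0
seq signed 3b, MSB=1: 5 - 8 = -3

-3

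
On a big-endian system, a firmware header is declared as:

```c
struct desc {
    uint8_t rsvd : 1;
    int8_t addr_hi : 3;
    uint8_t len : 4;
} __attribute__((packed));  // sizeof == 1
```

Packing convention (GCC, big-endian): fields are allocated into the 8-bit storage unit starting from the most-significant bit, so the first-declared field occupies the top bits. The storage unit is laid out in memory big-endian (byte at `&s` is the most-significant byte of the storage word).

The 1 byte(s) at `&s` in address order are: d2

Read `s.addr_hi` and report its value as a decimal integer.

-3

[0]=0xd2 (big-endian) → word 0xd2
rsvd:1 @ bit 7 → (0xd2>>7)&0x1 = 0x1
addr_hi:3 @ bit 4 → (0xd2>>4)&0x7 = 0x5  ←
len:4 @ bit 0 → (0xd2>>0)&0xf = 0x2
addr_hi signed 3b, MSB=1: 5 - 8 = -3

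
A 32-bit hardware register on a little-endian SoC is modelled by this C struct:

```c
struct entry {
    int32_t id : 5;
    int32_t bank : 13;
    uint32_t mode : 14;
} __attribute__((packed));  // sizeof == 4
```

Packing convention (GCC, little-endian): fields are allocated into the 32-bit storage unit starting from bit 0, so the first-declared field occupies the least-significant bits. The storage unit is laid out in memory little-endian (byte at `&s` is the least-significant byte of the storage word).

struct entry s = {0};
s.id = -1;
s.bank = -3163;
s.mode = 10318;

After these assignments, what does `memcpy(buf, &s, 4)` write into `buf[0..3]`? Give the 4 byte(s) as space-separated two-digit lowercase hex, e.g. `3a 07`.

bf 74 3a a1

[0+:5] id=-1 & 0x1f = 0x1f; word=0x0000001f
[5+:13] bank=-3163 & 0x1fff = 0x13a5; word=0x000274bf
[18+:14] mode=10318 & 0x3fff = 0x284e; word=0xa13a74bf
word = 0xa13a74bf → little-endian bytes:
  [0]=0xbf  [1]=0x74  [2]=0x3a  [3]=0xa1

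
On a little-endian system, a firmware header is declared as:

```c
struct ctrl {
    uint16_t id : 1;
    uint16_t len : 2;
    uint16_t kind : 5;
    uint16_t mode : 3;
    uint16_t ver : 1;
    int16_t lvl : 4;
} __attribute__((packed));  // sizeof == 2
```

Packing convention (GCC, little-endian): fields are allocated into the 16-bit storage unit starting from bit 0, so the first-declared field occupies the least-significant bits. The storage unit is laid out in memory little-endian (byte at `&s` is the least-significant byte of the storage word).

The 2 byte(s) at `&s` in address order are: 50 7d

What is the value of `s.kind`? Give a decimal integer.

[0]=0x50 [1]=0x7d (little-endian) → word 0x7d50
id:1 @ bit 0 → (0x7d50>>0)&0x1 = 0x0
len:2 @ bit 1 → (0x7d50>>1)&0x3 = 0x0
kind:5 @ bit 3 → (0x7d50>>3)&0x1f = 0xa  ←
mode:3 @ bit 8 → (0x7d50>>8)&0x7 = 0x5
ver:1 @ bit 11 → (0x7d50>>11)&0x1 = 0x1
lvl:4 @ bit 12 → (0x7d50>>12)&0xf = 0x7

10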